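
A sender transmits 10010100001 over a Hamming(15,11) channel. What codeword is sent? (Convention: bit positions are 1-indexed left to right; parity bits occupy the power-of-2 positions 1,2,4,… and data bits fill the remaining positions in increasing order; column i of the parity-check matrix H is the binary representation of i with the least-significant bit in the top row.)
Codeword c = d · G (mod 2), d = 10010100001:
  c[0] = d·G[:,0] = (10010100001)·(11011010101) mod 2 = 1+0+0+1+0+0+0+0+0+0+1 mod 2 = 1
  c[1] = d·G[:,1] = (10010100001)·(10110110011) mod 2 = 1+0+0+1+0+1+0+0+0+0+1 mod 2 = 0
  c[2] = d·G[:,2] = (10010100001)·(10000000000) mod 2 = 1+0+0+0+0+0+0+0+0+0+0 mod 2 = 1
  c[3] = d·G[:,3] = (10010100001)·(01110001111) mod 2 = 0+0+0+1+0+0+0+0+0+0+1 mod 2 = 0
  c[4] = d·G[:,4] = (10010100001)·(01000000000) mod 2 = 0+0+0+0+0+0+0+0+0+0+0 mod 2 = 0
  c[5] = d·G[:,5] = (10010100001)·(00100000000) mod 2 = 0+0+0+0+0+0+0+0+0+0+0 mod 2 = 0
  c[6] = d·G[:,6] = (10010100001)·(00010000000) mod 2 = 0+0+0+1+0+0+0+0+0+0+0 mod 2 = 1
  c[7] = d·G[:,7] = (10010100001)·(00001111111) mod 2 = 0+0+0+0+0+1+0+0+0+0+1 mod 2 = 0
  c[8] = d·G[:,8] = (10010100001)·(00001000000) mod 2 = 0+0+0+0+0+0+0+0+0+0+0 mod 2 = 0
  c[9] = d·G[:,9] = (10010100001)·(00000100000) mod 2 = 0+0+0+0+0+1+0+0+0+0+0 mod 2 = 1
  c[10] = d·G[:,10] = (10010100001)·(00000010000) mod 2 = 0+0+0+0+0+0+0+0+0+0+0 mod 2 = 0
  c[11] = d·G[:,11] = (10010100001)·(00000001000) mod 2 = 0+0+0+0+0+0+0+0+0+0+0 mod 2 = 0
  c[12] = d·G[:,12] = (10010100001)·(00000000100) mod 2 = 0+0+0+0+0+0+0+0+0+0+0 mod 2 = 0
  c[13] = d·G[:,13] = (10010100001)·(00000000010) mod 2 = 0+0+0+0+0+0+0+0+0+0+0 mod 2 = 0
  c[14] = d·G[:,14] = (10010100001)·(00000000001) mod 2 = 0+0+0+0+0+0+0+0+0+0+1 mod 2 = 1
Codeword = 101000100100001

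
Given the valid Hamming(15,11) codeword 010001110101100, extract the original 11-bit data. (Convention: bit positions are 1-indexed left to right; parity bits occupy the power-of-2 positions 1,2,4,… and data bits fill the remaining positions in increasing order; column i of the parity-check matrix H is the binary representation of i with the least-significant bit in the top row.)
Parity bits occupy power-of-2 positions; data bits are at positions {3,5,6,7,9,10,11,12,13,14,15} (1-indexed).
Extract: c[3]=0 c[5]=0 c[6]=1 c[7]=1 c[9]=0 c[10]=1 c[11]=0 c[12]=1 c[13]=1 c[14]=0 c[15]=0
Data = 00110101100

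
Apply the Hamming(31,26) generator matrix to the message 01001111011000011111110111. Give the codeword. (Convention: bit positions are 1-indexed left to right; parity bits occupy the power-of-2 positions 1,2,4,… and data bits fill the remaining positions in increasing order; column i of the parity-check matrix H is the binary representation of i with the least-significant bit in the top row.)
Codeword c = d · G (mod 2), d = 01001111011000011111110111:
  c[0] = d·G[:,0] = (01001111011000011111110111)·(11011010101101010101010101) mod 2 = 0+1+0+0+1+0+1+0+0+0+1+0+0+0+0+1+0+1+0+1+0+1+0+1+0+1 mod 2 = 0
  c[1] = d·G[:,1] = (01001111011000011111110111)·(10110110011011001100110011) mod 2 = 0+0+0+0+0+1+1+0+0+1+1+0+0+0+0+0+1+1+0+0+1+1+0+0+1+1 mod 2 = 0
  c[2] = d·G[:,2] = (01001111011000011111110111)·(10000000000000000000000000) mod 2 = 0+0+0+0+0+0+0+0+0+0+0+0+0+0+0+0+0+0+0+0+0+0+0+0+0+0 mod 2 = 0
  c[3] = d·G[:,3] = (01001111011000011111110111)·(01110001111000111100001111) mod 2 = 0+1+0+0+0+0+0+1+0+1+1+0+0+0+0+1+1+1+0+0+0+0+0+1+1+1 mod 2 = 0
  c[4] = d·G[:,4] = (01001111011000011111110111)·(01000000000000000000000000) mod 2 = 0+1+0+0+0+0+0+0+0+0+0+0+0+0+0+0+0+0+0+0+0+0+0+0+0+0 mod 2 = 1
  c[5] = d·G[:,5] = (01001111011000011111110111)·(00100000000000000000000000) mod 2 = 0+0+0+0+0+0+0+0+0+0+0+0+0+0+0+0+0+0+0+0+0+0+0+0+0+0 mod 2 = 0
  c[6] = d·G[:,6] = (01001111011000011111110111)·(00010000000000000000000000) mod 2 = 0+0+0+0+0+0+0+0+0+0+0+0+0+0+0+0+0+0+0+0+0+0+0+0+0+0 mod 2 = 0
  c[7] = d·G[:,7] = (01001111011000011111110111)·(00001111111000000011111111) mod 2 = 0+0+0+0+1+1+1+1+0+1+1+0+0+0+0+0+0+0+1+1+1+1+0+1+1+1 mod 2 = 1
  c[8] = d·G[:,8] = (01001111011000011111110111)·(00001000000000000000000000) mod 2 = 0+0+0+0+1+0+0+0+0+0+0+0+0+0+0+0+0+0+0+0+0+0+0+0+0+0 mod 2 = 1
  c[9] = d·G[:,9] = (01001111011000011111110111)·(00000100000000000000000000) mod 2 = 0+0+0+0+0+1+0+0+0+0+0+0+0+0+0+0+0+0+0+0+0+0+0+0+0+0 mod 2 = 1
  c[10] = d·G[:,10] = (01001111011000011111110111)·(00000010000000000000000000) mod 2 = 0+0+0+0+0+0+1+0+0+0+0+0+0+0+0+0+0+0+0+0+0+0+0+0+0+0 mod 2 = 1
  c[11] = d·G[:,11] = (01001111011000011111110111)·(00000001000000000000000000) mod 2 = 0+0+0+0+0+0+0+1+0+0+0+0+0+0+0+0+0+0+0+0+0+0+0+0+0+0 mod 2 = 1
  c[12] = d·G[:,12] = (01001111011000011111110111)·(00000000100000000000000000) mod 2 = 0+0+0+0+0+0+0+0+0+0+0+0+0+0+0+0+0+0+0+0+0+0+0+0+0+0 mod 2 = 0
  c[13] = d·G[:,13] = (01001111011000011111110111)·(00000000010000000000000000) mod 2 = 0+0+0+0+0+0+0+0+0+1+0+0+0+0+0+0+0+0+0+0+0+0+0+0+0+0 mod 2 = 1
  c[14] = d·G[:,14] = (01001111011000011111110111)·(00000000001000000000000000) mod 2 = 0+0+0+0+0+0+0+0+0+0+1+0+0+0+0+0+0+0+0+0+0+0+0+0+0+0 mod 2 = 1
  c[15] = d·G[:,15] = (01001111011000011111110111)·(00000000000111111111111111) mod 2 = 0+0+0+0+0+0+0+0+0+0+0+0+0+0+0+1+1+1+1+1+1+1+0+1+1+1 mod 2 = 0
  c[16] = d·G[:,16] = (01001111011000011111110111)·(00000000000100000000000000) mod 2 = 0+0+0+0+0+0+0+0+0+0+0+0+0+0+0+0+0+0+0+0+0+0+0+0+0+0 mod 2 = 0
  c[17] = d·G[:,17] = (01001111011000011111110111)·(00000000000010000000000000) mod 2 = 0+0+0+0+0+0+0+0+0+0+0+0+0+0+0+0+0+0+0+0+0+0+0+0+0+0 mod 2 = 0
  c[18] = d·G[:,18] = (01001111011000011111110111)·(00000000000001000000000000) mod 2 = 0+0+0+0+0+0+0+0+0+0+0+0+0+0+0+0+0+0+0+0+0+0+0+0+0+0 mod 2 = 0
  c[19] = d·G[:,19] = (01001111011000011111110111)·(00000000000000100000000000) mod 2 = 0+0+0+0+0+0+0+0+0+0+0+0+0+0+0+0+0+0+0+0+0+0+0+0+0+0 mod 2 = 0
  c[20] = d·G[:,20] = (01001111011000011111110111)·(00000000000000010000000000) mod 2 = 0+0+0+0+0+0+0+0+0+0+0+0+0+0+0+1+0+0+0+0+0+0+0+0+0+0 mod 2 = 1
  c[21] = d·G[:,21] = (01001111011000011111110111)·(00000000000000001000000000) mod 2 = 0+0+0+0+0+0+0+0+0+0+0+0+0+0+0+0+1+0+0+0+0+0+0+0+0+0 mod 2 = 1
  c[22] = d·G[:,22] = (01001111011000011111110111)·(00000000000000000100000000) mod 2 = 0+0+0+0+0+0+0+0+0+0+0+0+0+0+0+0+0+1+0+0+0+0+0+0+0+0 mod 2 = 1
  c[23] = d·G[:,23] = (01001111011000011111110111)·(00000000000000000010000000) mod 2 = 0+0+0+0+0+0+0+0+0+0+0+0+0+0+0+0+0+0+1+0+0+0+0+0+0+0 mod 2 = 1
  c[24] = d·G[:,24] = (01001111011000011111110111)·(00000000000000000001000000) mod 2 = 0+0+0+0+0+0+0+0+0+0+0+0+0+0+0+0+0+0+0+1+0+0+0+0+0+0 mod 2 = 1
  c[25] = d·G[:,25] = (01001111011000011111110111)·(00000000000000000000100000) mod 2 = 0+0+0+0+0+0+0+0+0+0+0+0+0+0+0+0+0+0+0+0+1+0+0+0+0+0 mod 2 = 1
  c[26] = d·G[:,26] = (01001111011000011111110111)·(00000000000000000000010000) mod 2 = 0+0+0+0+0+0+0+0+0+0+0+0+0+0+0+0+0+0+0+0+0+1+0+0+0+0 mod 2 = 1
  c[27] = d·G[:,27] = (01001111011000011111110111)·(00000000000000000000001000) mod 2 = 0+0+0+0+0+0+0+0+0+0+0+0+0+0+0+0+0+0+0+0+0+0+0+0+0+0 mod 2 = 0
  c[28] = d·G[:,28] = (01001111011000011111110111)·(00000000000000000000000100) mod 2 = 0+0+0+0+0+0+0+0+0+0+0+0+0+0+0+0+0+0+0+0+0+0+0+1+0+0 mod 2 = 1
  c[29] = d·G[:,29] = (01001111011000011111110111)·(00000000000000000000000010) mod 2 = 0+0+0+0+0+0+0+0+0+0+0+0+0+0+0+0+0+0+0+0+0+0+0+0+1+0 mod 2 = 1
  c[30] = d·G[:,30] = (01001111011000011111110111)·(00000000000000000000000001) mod 2 = 0+0+0+0+0+0+0+0+0+0+0+0+0+0+0+0+0+0+0+0+0+0+0+0+0+1 mod 2 = 1
Codeword = 0000100111110110000011111110111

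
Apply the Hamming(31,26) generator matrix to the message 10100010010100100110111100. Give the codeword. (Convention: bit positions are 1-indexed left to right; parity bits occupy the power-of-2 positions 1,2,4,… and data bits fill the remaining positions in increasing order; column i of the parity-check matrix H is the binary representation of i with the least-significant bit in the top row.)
Codeword c = d · G (mod 2), d = 10100010010100100110111100:
  c[0] = d·G[:,0] = (10100010010100100110111100)·(11011010101101010101010101) mod 2 = 1+0+0+0+0+0+1+0+0+0+0+1+0+0+0+0+0+1+0+0+0+1+0+1+0+0 mod 2 = 0
  c[1] = d·G[:,1] = (10100010010100100110111100)·(10110110011011001100110011) mod 2 = 1+0+1+0+0+0+1+0+0+1+0+0+0+0+0+0+0+1+0+0+1+1+0+0+0+0 mod 2 = 1
  c[2] = d·G[:,2] = (10100010010100100110111100)·(10000000000000000000000000) mod 2 = 1+0+0+0+0+0+0+0+0+0+0+0+0+0+0+0+0+0+0+0+0+0+0+0+0+0 mod 2 = 1
  c[3] = d·G[:,3] = (10100010010100100110111100)·(01110001111000111100001111) mod 2 = 0+0+1+0+0+0+0+0+0+1+0+0+0+0+1+0+0+1+0+0+0+0+1+1+0+0 mod 2 = 0
  c[4] = d·G[:,4] = (10100010010100100110111100)·(01000000000000000000000000) mod 2 = 0+0+0+0+0+0+0+0+0+0+0+0+0+0+0+0+0+0+0+0+0+0+0+0+0+0 mod 2 = 0
  c[5] = d·G[:,5] = (10100010010100100110111100)·(00100000000000000000000000) mod 2 = 0+0+1+0+0+0+0+0+0+0+0+0+0+0+0+0+0+0+0+0+0+0+0+0+0+0 mod 2 = 1
  c[6] = d·G[:,6] = (10100010010100100110111100)·(00010000000000000000000000) mod 2 = 0+0+0+0+0+0+0+0+0+0+0+0+0+0+0+0+0+0+0+0+0+0+0+0+0+0 mod 2 = 0
  c[7] = d·G[:,7] = (10100010010100100110111100)·(00001111111000000011111111) mod 2 = 0+0+0+0+0+0+1+0+0+1+0+0+0+0+0+0+0+0+1+0+1+1+1+1+0+0 mod 2 = 1
  c[8] = d·G[:,8] = (10100010010100100110111100)·(00001000000000000000000000) mod 2 = 0+0+0+0+0+0+0+0+0+0+0+0+0+0+0+0+0+0+0+0+0+0+0+0+0+0 mod 2 = 0
  c[9] = d·G[:,9] = (10100010010100100110111100)·(00000100000000000000000000) mod 2 = 0+0+0+0+0+0+0+0+0+0+0+0+0+0+0+0+0+0+0+0+0+0+0+0+0+0 mod 2 = 0
  c[10] = d·G[:,10] = (10100010010100100110111100)·(00000010000000000000000000) mod 2 = 0+0+0+0+0+0+1+0+0+0+0+0+0+0+0+0+0+0+0+0+0+0+0+0+0+0 mod 2 = 1
  c[11] = d·G[:,11] = (10100010010100100110111100)·(00000001000000000000000000) mod 2 = 0+0+0+0+0+0+0+0+0+0+0+0+0+0+0+0+0+0+0+0+0+0+0+0+0+0 mod 2 = 0
  c[12] = d·G[:,12] = (10100010010100100110111100)·(00000000100000000000000000) mod 2 = 0+0+0+0+0+0+0+0+0+0+0+0+0+0+0+0+0+0+0+0+0+0+0+0+0+0 mod 2 = 0
  c[13] = d·G[:,13] = (10100010010100100110111100)·(00000000010000000000000000) mod 2 = 0+0+0+0+0+0+0+0+0+1+0+0+0+0+0+0+0+0+0+0+0+0+0+0+0+0 mod 2 = 1
  c[14] = d·G[:,14] = (10100010010100100110111100)·(00000000001000000000000000) mod 2 = 0+0+0+0+0+0+0+0+0+0+0+0+0+0+0+0+0+0+0+0+0+0+0+0+0+0 mod 2 = 0
  c[15] = d·G[:,15] = (10100010010100100110111100)·(00000000000111111111111111) mod 2 = 0+0+0+0+0+0+0+0+0+0+0+1+0+0+1+0+0+1+1+0+1+1+1+1+0+0 mod 2 = 0
  c[16] = d·G[:,16] = (10100010010100100110111100)·(00000000000100000000000000) mod 2 = 0+0+0+0+0+0+0+0+0+0+0+1+0+0+0+0+0+0+0+0+0+0+0+0+0+0 mod 2 = 1
  c[17] = d·G[:,17] = (10100010010100100110111100)·(00000000000010000000000000) mod 2 = 0+0+0+0+0+0+0+0+0+0+0+0+0+0+0+0+0+0+0+0+0+0+0+0+0+0 mod 2 = 0
  c[18] = d·G[:,18] = (10100010010100100110111100)·(00000000000001000000000000) mod 2 = 0+0+0+0+0+0+0+0+0+0+0+0+0+0+0+0+0+0+0+0+0+0+0+0+0+0 mod 2 = 0
  c[19] = d·G[:,19] = (10100010010100100110111100)·(00000000000000100000000000) mod 2 = 0+0+0+0+0+0+0+0+0+0+0+0+0+0+1+0+0+0+0+0+0+0+0+0+0+0 mod 2 = 1
  c[20] = d·G[:,20] = (10100010010100100110111100)·(00000000000000010000000000) mod 2 = 0+0+0+0+0+0+0+0+0+0+0+0+0+0+0+0+0+0+0+0+0+0+0+0+0+0 mod 2 = 0
  c[21] = d·G[:,21] = (10100010010100100110111100)·(00000000000000001000000000) mod 2 = 0+0+0+0+0+0+0+0+0+0+0+0+0+0+0+0+0+0+0+0+0+0+0+0+0+0 mod 2 = 0
  c[22] = d·G[:,22] = (10100010010100100110111100)·(00000000000000000100000000) mod 2 = 0+0+0+0+0+0+0+0+0+0+0+0+0+0+0+0+0+1+0+0+0+0+0+0+0+0 mod 2 = 1
  c[23] = d·G[:,23] = (10100010010100100110111100)·(00000000000000000010000000) mod 2 = 0+0+0+0+0+0+0+0+0+0+0+0+0+0+0+0+0+0+1+0+0+0+0+0+0+0 mod 2 = 1
  c[24] = d·G[:,24] = (10100010010100100110111100)·(00000000000000000001000000) mod 2 = 0+0+0+0+0+0+0+0+0+0+0+0+0+0+0+0+0+0+0+0+0+0+0+0+0+0 mod 2 = 0
  c[25] = d·G[:,25] = (10100010010100100110111100)·(00000000000000000000100000) mod 2 = 0+0+0+0+0+0+0+0+0+0+0+0+0+0+0+0+0+0+0+0+1+0+0+0+0+0 mod 2 = 1
  c[26] = d·G[:,26] = (10100010010100100110111100)·(00000000000000000000010000) mod 2 = 0+0+0+0+0+0+0+0+0+0+0+0+0+0+0+0+0+0+0+0+0+1+0+0+0+0 mod 2 = 1
  c[27] = d·G[:,27] = (10100010010100100110111100)·(00000000000000000000001000) mod 2 = 0+0+0+0+0+0+0+0+0+0+0+0+0+0+0+0+0+0+0+0+0+0+1+0+0+0 mod 2 = 1
  c[28] = d·G[:,28] = (10100010010100100110111100)·(00000000000000000000000100) mod 2 = 0+0+0+0+0+0+0+0+0+0+0+0+0+0+0+0+0+0+0+0+0+0+0+1+0+0 mod 2 = 1
  c[29] = d·G[:,29] = (10100010010100100110111100)·(00000000000000000000000010) mod 2 = 0+0+0+0+0+0+0+0+0+0+0+0+0+0+0+0+0+0+0+0+0+0+0+0+0+0 mod 2 = 0
  c[30] = d·G[:,30] = (10100010010100100110111100)·(00000000000000000000000001) mod 2 = 0+0+0+0+0+0+0+0+0+0+0+0+0+0+0+0+0+0+0+0+0+0+0+0+0+0 mod 2 = 0
Codeword = 0110010100100100100100110111100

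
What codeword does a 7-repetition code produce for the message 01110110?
Repeat each bit 7× and concatenate:
0→0000000  1→1111111  1→1111111  1→1111111  0→0000000  1→1111111  1→1111111  0→0000000
Codeword = 00000001111111111111111111110000000111111111111110000000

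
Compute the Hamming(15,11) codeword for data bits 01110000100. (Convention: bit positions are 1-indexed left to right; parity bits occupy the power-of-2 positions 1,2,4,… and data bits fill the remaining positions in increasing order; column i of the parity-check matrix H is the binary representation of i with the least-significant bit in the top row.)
Codeword c = d · G (mod 2), d = 01110000100:
  c[0] = d·G[:,0] = (01110000100)·(11011010101) mod 2 = 0+1+0+1+0+0+0+0+1+0+0 mod 2 = 1
  c[1] = d·G[:,1] = (01110000100)·(10110110011) mod 2 = 0+0+1+1+0+0+0+0+0+0+0 mod 2 = 0
  c[2] = d·G[:,2] = (01110000100)·(10000000000) mod 2 = 0+0+0+0+0+0+0+0+0+0+0 mod 2 = 0
  c[3] = d·G[:,3] = (01110000100)·(01110001111) mod 2 = 0+1+1+1+0+0+0+0+1+0+0 mod 2 = 0
  c[4] = d·G[:,4] = (01110000100)·(01000000000) mod 2 = 0+1+0+0+0+0+0+0+0+0+0 mod 2 = 1
  c[5] = d·G[:,5] = (01110000100)·(00100000000) mod 2 = 0+0+1+0+0+0+0+0+0+0+0 mod 2 = 1
  c[6] = d·G[:,6] = (01110000100)·(00010000000) mod 2 = 0+0+0+1+0+0+0+0+0+0+0 mod 2 = 1
  c[7] = d·G[:,7] = (01110000100)·(00001111111) mod 2 = 0+0+0+0+0+0+0+0+1+0+0 mod 2 = 1
  c[8] = d·G[:,8] = (01110000100)·(00001000000) mod 2 = 0+0+0+0+0+0+0+0+0+0+0 mod 2 = 0
  c[9] = d·G[:,9] = (01110000100)·(00000100000) mod 2 = 0+0+0+0+0+0+0+0+0+0+0 mod 2 = 0
  c[10] = d·G[:,10] = (01110000100)·(00000010000) mod 2 = 0+0+0+0+0+0+0+0+0+0+0 mod 2 = 0
  c[11] = d·G[:,11] = (01110000100)·(00000001000) mod 2 = 0+0+0+0+0+0+0+0+0+0+0 mod 2 = 0
  c[12] = d·G[:,12] = (01110000100)·(00000000100) mod 2 = 0+0+0+0+0+0+0+0+1+0+0 mod 2 = 1
  c[13] = d·G[:,13] = (01110000100)·(00000000010) mod 2 = 0+0+0+0+0+0+0+0+0+0+0 mod 2 = 0
  c[14] = d·G[:,14] = (01110000100)·(00000000001) mod 2 = 0+0+0+0+0+0+0+0+0+0+0 mod 2 = 0
Codeword = 100011110000100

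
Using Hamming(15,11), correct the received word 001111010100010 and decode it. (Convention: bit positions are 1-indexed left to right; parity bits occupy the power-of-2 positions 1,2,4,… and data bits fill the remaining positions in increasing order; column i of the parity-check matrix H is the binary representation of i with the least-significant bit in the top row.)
Syndrome s = H · r^T (mod 2), r = 001111010100010:
  s[0] = (101010101010101)·(001111010100010) mod 2 = 0+0+1+0+1+0+0+0+0+0+0+0+0+0+0 mod 2 = 0
  s[1] = (011001100110011)·(001111010100010) mod 2 = 0+0+1+0+0+1+0+0+0+1+0+0+0+1+0 mod 2 = 0
  s[2] = (000111100001111)·(001111010100010) mod 2 = 0+0+0+1+1+1+0+0+0+0+0+0+0+1+0 mod 2 = 0
  s[3] = (000000011111111)·(001111010100010) mod 2 = 0+0+0+0+0+0+0+1+0+1+0+0+0+1+0 mod 2 = 1
Syndrome = 0001
Column 8 of H equals this syndrome → error at bit 8 (1-indexed).
Flip bit 8: 001111010100010 → 001111000100010
Extract data bits at positions {3,5,6,7,9,10,11,12,13,14,15}: 11100100010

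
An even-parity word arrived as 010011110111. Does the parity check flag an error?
Sum of received bits: 0+1+0+0+1+1+1+1+0+1+1+1 = 8; 8 mod 2 = 0. Result is 0 → no error detected.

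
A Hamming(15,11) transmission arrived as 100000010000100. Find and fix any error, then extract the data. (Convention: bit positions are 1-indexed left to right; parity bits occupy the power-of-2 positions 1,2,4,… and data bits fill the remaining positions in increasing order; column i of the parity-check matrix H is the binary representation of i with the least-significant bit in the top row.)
Syndrome s = H · r^T (mod 2), r = 100000010000100:
  s[0] = (101010101010101)·(100000010000100) mod 2 = 1+0+0+0+0+0+0+0+0+0+0+0+1+0+0 mod 2 = 0
  s[1] = (011001100110011)·(100000010000100) mod 2 = 0+0+0+0+0+0+0+0+0+0+0+0+0+0+0 mod 2 = 0
  s[2] = (000111100001111)·(100000010000100) mod 2 = 0+0+0+0+0+0+0+0+0+0+0+0+1+0+0 mod 2 = 1
  s[3] = (000000011111111)·(100000010000100) mod 2 = 0+0+0+0+0+0+0+1+0+0+0+0+1+0+0 mod 2 = 0
Syndrome = 0010
Column 4 of H equals this syndrome → error at bit 4 (1-indexed).
Flip bit 4: 100000010000100 → 100100010000100
Extract data bits at positions {3,5,6,7,9,10,11,12,13,14,15}: 00000000100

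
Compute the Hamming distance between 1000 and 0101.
XOR = 1101, count of 1s = 3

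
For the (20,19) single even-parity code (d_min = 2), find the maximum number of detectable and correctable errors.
Detection only: up to d_min − 1 = 1 errors.
Correction: up to ⌊(d_min − 1)/2⌋ = ⌊1/2⌋ = 0 errors.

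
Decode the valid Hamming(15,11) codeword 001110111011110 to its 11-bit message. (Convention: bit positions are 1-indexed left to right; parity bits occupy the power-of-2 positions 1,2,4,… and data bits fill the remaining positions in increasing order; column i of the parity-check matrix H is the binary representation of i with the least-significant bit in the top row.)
Parity bits occupy power-of-2 positions; data bits are at positions {3,5,6,7,9,10,11,12,13,14,15} (1-indexed).
Extract: c[3]=1 c[5]=1 c[6]=0 c[7]=1 c[9]=1 c[10]=0 c[11]=1 c[12]=1 c[13]=1 c[14]=1 c[15]=0
Data = 11011011110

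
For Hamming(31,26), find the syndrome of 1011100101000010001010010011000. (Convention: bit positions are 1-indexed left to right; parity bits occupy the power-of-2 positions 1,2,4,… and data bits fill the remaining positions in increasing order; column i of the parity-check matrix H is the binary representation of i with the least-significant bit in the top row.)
Syndrome s = H · r^T (mod 2), r = 1011100101000010001010010011000:
  s[0] = (1010101010101010101010101010101)·(1011100101000010001010010011000) mod 2 = 1+0+1+0+1+0+0+0+0+0+0+0+0+0+1+0+0+0+1+0+1+0+0+0+0+0+1+0+0+0+0 mod 2 = 1
  s[1] = (0110011001100110011001100110011)·(1011100101000010001010010011000) mod 2 = 0+0+1+0+0+0+0+0+0+1+0+0+0+0+1+0+0+0+1+0+0+0+0+0+0+0+1+0+0+0+0 mod 2 = 1
  s[2] = (0001111000011110000111100001111)·(1011100101000010001010010011000) mod 2 = 0+0+0+1+1+0+0+0+0+0+0+0+0+0+1+0+0+0+0+0+1+0+0+0+0+0+0+1+0+0+0 mod 2 = 1
  s[3] = (0000000111111110000000011111111)·(1011100101000010001010010011000) mod 2 = 0+0+0+0+0+0+0+1+0+1+0+0+0+0+1+0+0+0+0+0+0+0+0+1+0+0+1+1+0+0+0 mod 2 = 0
  s[4] = (0000000000000001111111111111111)·(1011100101000010001010010011000) mod 2 = 0+0+0+0+0+0+0+0+0+0+0+0+0+0+0+0+0+0+1+0+1+0+0+1+0+0+1+1+0+0+0 mod 2 = 1
Syndrome = 11101
Non-zero syndrome: error at position 23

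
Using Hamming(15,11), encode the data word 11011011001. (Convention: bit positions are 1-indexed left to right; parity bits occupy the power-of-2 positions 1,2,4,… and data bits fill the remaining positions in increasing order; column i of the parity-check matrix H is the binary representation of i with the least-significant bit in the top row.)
Codeword c = d · G (mod 2), d = 11011011001:
  c[0] = d·G[:,0] = (11011011001)·(11011010101) mod 2 = 1+1+0+1+1+0+1+0+0+0+1 mod 2 = 0
  c[1] = d·G[:,1] = (11011011001)·(10110110011) mod 2 = 1+0+0+1+0+0+1+0+0+0+1 mod 2 = 0
  c[2] = d·G[:,2] = (11011011001)·(10000000000) mod 2 = 1+0+0+0+0+0+0+0+0+0+0 mod 2 = 1
  c[3] = d·G[:,3] = (11011011001)·(01110001111) mod 2 = 0+1+0+1+0+0+0+1+0+0+1 mod 2 = 0
  c[4] = d·G[:,4] = (11011011001)·(01000000000) mod 2 = 0+1+0+0+0+0+0+0+0+0+0 mod 2 = 1
  c[5] = d·G[:,5] = (11011011001)·(00100000000) mod 2 = 0+0+0+0+0+0+0+0+0+0+0 mod 2 = 0
  c[6] = d·G[:,6] = (11011011001)·(00010000000) mod 2 = 0+0+0+1+0+0+0+0+0+0+0 mod 2 = 1
  c[7] = d·G[:,7] = (11011011001)·(00001111111) mod 2 = 0+0+0+0+1+0+1+1+0+0+1 mod 2 = 0
  c[8] = d·G[:,8] = (11011011001)·(00001000000) mod 2 = 0+0+0+0+1+0+0+0+0+0+0 mod 2 = 1
  c[9] = d·G[:,9] = (11011011001)·(00000100000) mod 2 = 0+0+0+0+0+0+0+0+0+0+0 mod 2 = 0
  c[10] = d·G[:,10] = (11011011001)·(00000010000) mod 2 = 0+0+0+0+0+0+1+0+0+0+0 mod 2 = 1
  c[11] = d·G[:,11] = (11011011001)·(00000001000) mod 2 = 0+0+0+0+0+0+0+1+0+0+0 mod 2 = 1
  c[12] = d·G[:,12] = (11011011001)·(00000000100) mod 2 = 0+0+0+0+0+0+0+0+0+0+0 mod 2 = 0
  c[13] = d·G[:,13] = (11011011001)·(00000000010) mod 2 = 0+0+0+0+0+0+0+0+0+0+0 mod 2 = 0
  c[14] = d·G[:,14] = (11011011001)·(00000000001) mod 2 = 0+0+0+0+0+0+0+0+0+0+1 mod 2 = 1
Codeword = 001010101011001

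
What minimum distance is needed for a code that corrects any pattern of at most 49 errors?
Correcting t errors requires d_min ≥ 2t + 1 = 2·49 + 1 = 99.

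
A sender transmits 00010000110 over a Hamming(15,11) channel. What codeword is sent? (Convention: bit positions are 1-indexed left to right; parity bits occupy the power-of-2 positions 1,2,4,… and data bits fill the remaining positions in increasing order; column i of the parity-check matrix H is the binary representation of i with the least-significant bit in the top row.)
Codeword c = d · G (mod 2), d = 00010000110:
  c[0] = d·G[:,0] = (00010000110)·(11011010101) mod 2 = 0+0+0+1+0+0+0+0+1+0+0 mod 2 = 0
  c[1] = d·G[:,1] = (00010000110)·(10110110011) mod 2 = 0+0+0+1+0+0+0+0+0+1+0 mod 2 = 0
  c[2] = d·G[:,2] = (00010000110)·(10000000000) mod 2 = 0+0+0+0+0+0+0+0+0+0+0 mod 2 = 0
  c[3] = d·G[:,3] = (00010000110)·(01110001111) mod 2 = 0+0+0+1+0+0+0+0+1+1+0 mod 2 = 1
  c[4] = d·G[:,4] = (00010000110)·(01000000000) mod 2 = 0+0+0+0+0+0+0+0+0+0+0 mod 2 = 0
  c[5] = d·G[:,5] = (00010000110)·(00100000000) mod 2 = 0+0+0+0+0+0+0+0+0+0+0 mod 2 = 0
  c[6] = d·G[:,6] = (00010000110)·(00010000000) mod 2 = 0+0+0+1+0+0+0+0+0+0+0 mod 2 = 1
  c[7] = d·G[:,7] = (00010000110)·(00001111111) mod 2 = 0+0+0+0+0+0+0+0+1+1+0 mod 2 = 0
  c[8] = d·G[:,8] = (00010000110)·(00001000000) mod 2 = 0+0+0+0+0+0+0+0+0+0+0 mod 2 = 0
  c[9] = d·G[:,9] = (00010000110)·(00000100000) mod 2 = 0+0+0+0+0+0+0+0+0+0+0 mod 2 = 0
  c[10] = d·G[:,10] = (00010000110)·(00000010000) mod 2 = 0+0+0+0+0+0+0+0+0+0+0 mod 2 = 0
  c[11] = d·G[:,11] = (00010000110)·(00000001000) mod 2 = 0+0+0+0+0+0+0+0+0+0+0 mod 2 = 0
  c[12] = d·G[:,12] = (00010000110)·(00000000100) mod 2 = 0+0+0+0+0+0+0+0+1+0+0 mod 2 = 1
  c[13] = d·G[:,13] = (00010000110)·(00000000010) mod 2 = 0+0+0+0+0+0+0+0+0+1+0 mod 2 = 1
  c[14] = d·G[:,14] = (00010000110)·(00000000001) mod 2 = 0+0+0+0+0+0+0+0+0+0+0 mod 2 = 0
Codeword = 000100100000110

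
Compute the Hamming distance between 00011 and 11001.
XOR = 11010, count of 1s = 3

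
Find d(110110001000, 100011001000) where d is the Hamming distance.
XOR = 010101000000, count of 1s = 3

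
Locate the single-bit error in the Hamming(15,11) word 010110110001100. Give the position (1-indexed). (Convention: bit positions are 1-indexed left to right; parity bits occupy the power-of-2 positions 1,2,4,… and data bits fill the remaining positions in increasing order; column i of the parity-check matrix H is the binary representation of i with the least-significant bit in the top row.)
Syndrome s = H · r^T (mod 2), r = 010110110001100:
  s[0] = (101010101010101)·(010110110001100) mod 2 = 0+0+0+0+1+0+1+0+0+0+0+0+1+0+0 mod 2 = 1
  s[1] = (011001100110011)·(010110110001100) mod 2 = 0+1+0+0+0+0+1+0+0+0+0+0+0+0+0 mod 2 = 0
  s[2] = (000111100001111)·(010110110001100) mod 2 = 0+0+0+1+1+0+1+0+0+0+0+1+1+0+0 mod 2 = 1
  s[3] = (000000011111111)·(010110110001100) mod 2 = 0+0+0+0+0+0+0+1+0+0+0+1+1+0+0 mod 2 = 1
Syndrome = 1011
Column i of H is the binary representation of i, so the syndrome is the binary index of the flipped bit.
Read s = 1011 with s[0] as LSB: 1·2^0 + 0·2^1 + 1·2^2 + 1·2^3 = 13.
Error is at bit position 13.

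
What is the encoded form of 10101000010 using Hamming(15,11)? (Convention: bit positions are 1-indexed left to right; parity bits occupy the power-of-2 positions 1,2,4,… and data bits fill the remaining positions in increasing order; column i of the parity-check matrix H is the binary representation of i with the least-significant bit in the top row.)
Codeword c = d · G (mod 2), d = 10101000010:
  c[0] = d·G[:,0] = (10101000010)·(11011010101) mod 2 = 1+0+0+0+1+0+0+0+0+0+0 mod 2 = 0
  c[1] = d·G[:,1] = (10101000010)·(10110110011) mod 2 = 1+0+1+0+0+0+0+0+0+1+0 mod 2 = 1
  c[2] = d·G[:,2] = (10101000010)·(10000000000) mod 2 = 1+0+0+0+0+0+0+0+0+0+0 mod 2 = 1
  c[3] = d·G[:,3] = (10101000010)·(01110001111) mod 2 = 0+0+1+0+0+0+0+0+0+1+0 mod 2 = 0
  c[4] = d·G[:,4] = (10101000010)·(01000000000) mod 2 = 0+0+0+0+0+0+0+0+0+0+0 mod 2 = 0
  c[5] = d·G[:,5] = (10101000010)·(00100000000) mod 2 = 0+0+1+0+0+0+0+0+0+0+0 mod 2 = 1
  c[6] = d·G[:,6] = (10101000010)·(00010000000) mod 2 = 0+0+0+0+0+0+0+0+0+0+0 mod 2 = 0
  c[7] = d·G[:,7] = (10101000010)·(00001111111) mod 2 = 0+0+0+0+1+0+0+0+0+1+0 mod 2 = 0
  c[8] = d·G[:,8] = (10101000010)·(00001000000) mod 2 = 0+0+0+0+1+0+0+0+0+0+0 mod 2 = 1
  c[9] = d·G[:,9] = (10101000010)·(00000100000) mod 2 = 0+0+0+0+0+0+0+0+0+0+0 mod 2 = 0
  c[10] = d·G[:,10] = (10101000010)·(00000010000) mod 2 = 0+0+0+0+0+0+0+0+0+0+0 mod 2 = 0
  c[11] = d·G[:,11] = (10101000010)·(00000001000) mod 2 = 0+0+0+0+0+0+0+0+0+0+0 mod 2 = 0
  c[12] = d·G[:,12] = (10101000010)·(00000000100) mod 2 = 0+0+0+0+0+0+0+0+0+0+0 mod 2 = 0
  c[13] = d·G[:,13] = (10101000010)·(00000000010) mod 2 = 0+0+0+0+0+0+0+0+0+1+0 mod 2 = 1
  c[14] = d·G[:,14] = (10101000010)·(00000000001) mod 2 = 0+0+0+0+0+0+0+0+0+0+0 mod 2 = 0
Codeword = 011001001000010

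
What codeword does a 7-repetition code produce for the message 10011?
Repeat each bit 7× and concatenate:
1→1111111  0→0000000  0→0000000  1→1111111  1→1111111
Codeword = 11111110000000000000011111111111111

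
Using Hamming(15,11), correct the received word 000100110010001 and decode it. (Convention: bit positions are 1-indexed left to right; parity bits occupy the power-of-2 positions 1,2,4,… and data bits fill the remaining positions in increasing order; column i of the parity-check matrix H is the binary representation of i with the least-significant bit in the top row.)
Syndrome s = H · r^T (mod 2), r = 000100110010001:
  s[0] = (101010101010101)·(000100110010001) mod 2 = 0+0+0+0+0+0+1+0+0+0+1+0+0+0+1 mod 2 = 1
  s[1] = (011001100110011)·(000100110010001) mod 2 = 0+0+0+0+0+0+1+0+0+0+1+0+0+0+1 mod 2 = 1
  s[2] = (000111100001111)·(000100110010001) mod 2 = 0+0+0+1+0+0+1+0+0+0+0+0+0+0+1 mod 2 = 1
  s[3] = (000000011111111)·(000100110010001) mod 2 = 0+0+0+0+0+0+0+1+0+0+1+0+0+0+1 mod 2 = 1
Syndrome = 1111
Column 15 of H equals this syndrome → error at bit 15 (1-indexed).
Flip bit 15: 000100110010001 → 000100110010000
Extract data bits at positions {3,5,6,7,9,10,11,12,13,14,15}: 00010010000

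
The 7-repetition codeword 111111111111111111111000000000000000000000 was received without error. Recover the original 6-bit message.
Split into 7-bit blocks: 1111111 1111111 1111111 0000000 0000000 0000000
Data = 111000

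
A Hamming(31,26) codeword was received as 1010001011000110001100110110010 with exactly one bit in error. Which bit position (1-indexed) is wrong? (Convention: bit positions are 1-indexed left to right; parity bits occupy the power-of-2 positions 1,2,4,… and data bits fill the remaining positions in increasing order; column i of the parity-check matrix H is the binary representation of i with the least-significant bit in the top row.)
Syndrome s = H · r^T (mod 2), r = 1010001011000110001100110110010:
  s[0] = (1010101010101010101010101010101)·(1010001011000110001100110110010) mod 2 = 1+0+1+0+0+0+1+0+1+0+0+0+0+0+1+0+0+0+1+0+0+0+1+0+0+0+1+0+0+0+0 mod 2 = 0
  s[1] = (0110011001100110011001100110011)·(1010001011000110001100110110010) mod 2 = 0+0+1+0+0+0+1+0+0+1+0+0+0+1+1+0+0+0+1+0+0+0+1+0+0+1+1+0+0+1+0 mod 2 = 0
  s[2] = (0001111000011110000111100001111)·(1010001011000110001100110110010) mod 2 = 0+0+0+0+0+0+1+0+0+0+0+0+0+1+1+0+0+0+0+1+0+0+1+0+0+0+0+0+0+1+0 mod 2 = 0
  s[3] = (0000000111111110000000011111111)·(1010001011000110001100110110010) mod 2 = 0+0+0+0+0+0+0+0+1+1+0+0+0+1+1+0+0+0+0+0+0+0+0+1+0+1+1+0+0+1+0 mod 2 = 0
  s[4] = (0000000000000001111111111111111)·(1010001011000110001100110110010) mod 2 = 0+0+0+0+0+0+0+0+0+0+0+0+0+0+0+0+0+0+1+1+0+0+1+1+0+1+1+0+0+1+0 mod 2 = 1
Syndrome = 00001
Column i of H is the binary representation of i, so the syndrome is the binary index of the flipped bit.
Read s = 00001 with s[0] as LSB: 0·2^0 + 0·2^1 + 0·2^2 + 0·2^3 + 1·2^4 = 16.
Error is at bit position 16.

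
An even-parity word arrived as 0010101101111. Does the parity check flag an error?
Sum of received bits: 0+0+1+0+1+0+1+1+0+1+1+1+1 = 8; 8 mod 2 = 0. Result is 0 → no error detected.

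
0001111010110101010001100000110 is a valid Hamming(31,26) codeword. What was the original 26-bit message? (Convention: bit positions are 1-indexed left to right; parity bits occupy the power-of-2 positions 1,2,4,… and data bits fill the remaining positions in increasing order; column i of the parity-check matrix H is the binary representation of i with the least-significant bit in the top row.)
Parity bits occupy power-of-2 positions; data bits are at positions {3,5,6,7,9,10,11,12,13,14,15,17,18,19,20,21,22,23,24,25,26,27,28,29,30,31} (1-indexed).
Extract: c[3]=0 c[5]=1 c[6]=1 c[7]=1 c[9]=1 c[10]=0 c[11]=1 c[12]=1 c[13]=0 c[14]=1 c[15]=0 c[17]=0 c[18]=1 c[19]=0 c[20]=0 c[21]=0 c[22]=1 c[23]=1 c[24]=0 c[25]=0 c[26]=0 c[27]=0 c[28]=0 c[29]=1 c[30]=1 c[31]=0
Data = 01111011010010001100000110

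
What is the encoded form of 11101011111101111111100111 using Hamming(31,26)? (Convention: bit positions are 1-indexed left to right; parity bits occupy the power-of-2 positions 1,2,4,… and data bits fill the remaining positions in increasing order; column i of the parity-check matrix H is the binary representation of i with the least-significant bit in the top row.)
Codeword c = d · G (mod 2), d = 11101011111101111111100111:
  c[0] = d·G[:,0] = (11101011111101111111100111)·(11011010101101010101010101) mod 2 = 1+1+0+0+1+0+1+0+1+0+1+1+0+1+0+1+0+1+0+1+0+0+0+1+0+1 mod 2 = 1
  c[1] = d·G[:,1] = (11101011111101111111100111)·(10110110011011001100110011) mod 2 = 1+0+1+0+0+0+1+0+0+1+1+0+0+1+0+0+1+1+0+0+1+0+0+0+1+1 mod 2 = 1
  c[2] = d·G[:,2] = (11101011111101111111100111)·(10000000000000000000000000) mod 2 = 1+0+0+0+0+0+0+0+0+0+0+0+0+0+0+0+0+0+0+0+0+0+0+0+0+0 mod 2 = 1
  c[3] = d·G[:,3] = (11101011111101111111100111)·(01110001111000111100001111) mod 2 = 0+1+1+0+0+0+0+1+1+1+1+0+0+0+1+1+1+1+0+0+0+0+0+1+1+1 mod 2 = 1
  c[4] = d·G[:,4] = (11101011111101111111100111)·(01000000000000000000000000) mod 2 = 0+1+0+0+0+0+0+0+0+0+0+0+0+0+0+0+0+0+0+0+0+0+0+0+0+0 mod 2 = 1
  c[5] = d·G[:,5] = (11101011111101111111100111)·(00100000000000000000000000) mod 2 = 0+0+1+0+0+0+0+0+0+0+0+0+0+0+0+0+0+0+0+0+0+0+0+0+0+0 mod 2 = 1
  c[6] = d·G[:,6] = (11101011111101111111100111)·(00010000000000000000000000) mod 2 = 0+0+0+0+0+0+0+0+0+0+0+0+0+0+0+0+0+0+0+0+0+0+0+0+0+0 mod 2 = 0
  c[7] = d·G[:,7] = (11101011111101111111100111)·(00001111111000000011111111) mod 2 = 0+0+0+0+1+0+1+1+1+1+1+0+0+0+0+0+0+0+1+1+1+0+0+1+1+1 mod 2 = 0
  c[8] = d·G[:,8] = (11101011111101111111100111)·(00001000000000000000000000) mod 2 = 0+0+0+0+1+0+0+0+0+0+0+0+0+0+0+0+0+0+0+0+0+0+0+0+0+0 mod 2 = 1
  c[9] = d·G[:,9] = (11101011111101111111100111)·(00000100000000000000000000) mod 2 = 0+0+0+0+0+0+0+0+0+0+0+0+0+0+0+0+0+0+0+0+0+0+0+0+0+0 mod 2 = 0
  c[10] = d·G[:,10] = (11101011111101111111100111)·(00000010000000000000000000) mod 2 = 0+0+0+0+0+0+1+0+0+0+0+0+0+0+0+0+0+0+0+0+0+0+0+0+0+0 mod 2 = 1
  c[11] = d·G[:,11] = (11101011111101111111100111)·(00000001000000000000000000) mod 2 = 0+0+0+0+0+0+0+1+0+0+0+0+0+0+0+0+0+0+0+0+0+0+0+0+0+0 mod 2 = 1
  c[12] = d·G[:,12] = (11101011111101111111100111)·(00000000100000000000000000) mod 2 = 0+0+0+0+0+0+0+0+1+0+0+0+0+0+0+0+0+0+0+0+0+0+0+0+0+0 mod 2 = 1
  c[13] = d·G[:,13] = (11101011111101111111100111)·(00000000010000000000000000) mod 2 = 0+0+0+0+0+0+0+0+0+1+0+0+0+0+0+0+0+0+0+0+0+0+0+0+0+0 mod 2 = 1
  c[14] = d·G[:,14] = (11101011111101111111100111)·(00000000001000000000000000) mod 2 = 0+0+0+0+0+0+0+0+0+0+1+0+0+0+0+0+0+0+0+0+0+0+0+0+0+0 mod 2 = 1
  c[15] = d·G[:,15] = (11101011111101111111100111)·(00000000000111111111111111) mod 2 = 0+0+0+0+0+0+0+0+0+0+0+1+0+1+1+1+1+1+1+1+1+0+0+1+1+1 mod 2 = 0
  c[16] = d·G[:,16] = (11101011111101111111100111)·(00000000000100000000000000) mod 2 = 0+0+0+0+0+0+0+0+0+0+0+1+0+0+0+0+0+0+0+0+0+0+0+0+0+0 mod 2 = 1
  c[17] = d·G[:,17] = (11101011111101111111100111)·(00000000000010000000000000) mod 2 = 0+0+0+0+0+0+0+0+0+0+0+0+0+0+0+0+0+0+0+0+0+0+0+0+0+0 mod 2 = 0
  c[18] = d·G[:,18] = (11101011111101111111100111)·(00000000000001000000000000) mod 2 = 0+0+0+0+0+0+0+0+0+0+0+0+0+1+0+0+0+0+0+0+0+0+0+0+0+0 mod 2 = 1
  c[19] = d·G[:,19] = (11101011111101111111100111)·(00000000000000100000000000) mod 2 = 0+0+0+0+0+0+0+0+0+0+0+0+0+0+1+0+0+0+0+0+0+0+0+0+0+0 mod 2 = 1
  c[20] = d·G[:,20] = (11101011111101111111100111)·(00000000000000010000000000) mod 2 = 0+0+0+0+0+0+0+0+0+0+0+0+0+0+0+1+0+0+0+0+0+0+0+0+0+0 mod 2 = 1
  c[21] = d·G[:,21] = (11101011111101111111100111)·(00000000000000001000000000) mod 2 = 0+0+0+0+0+0+0+0+0+0+0+0+0+0+0+0+1+0+0+0+0+0+0+0+0+0 mod 2 = 1
  c[22] = d·G[:,22] = (11101011111101111111100111)·(00000000000000000100000000) mod 2 = 0+0+0+0+0+0+0+0+0+0+0+0+0+0+0+0+0+1+0+0+0+0+0+0+0+0 mod 2 = 1
  c[23] = d·G[:,23] = (11101011111101111111100111)·(00000000000000000010000000) mod 2 = 0+0+0+0+0+0+0+0+0+0+0+0+0+0+0+0+0+0+1+0+0+0+0+0+0+0 mod 2 = 1
  c[24] = d·G[:,24] = (11101011111101111111100111)·(00000000000000000001000000) mod 2 = 0+0+0+0+0+0+0+0+0+0+0+0+0+0+0+0+0+0+0+1+0+0+0+0+0+0 mod 2 = 1
  c[25] = d·G[:,25] = (11101011111101111111100111)·(00000000000000000000100000) mod 2 = 0+0+0+0+0+0+0+0+0+0+0+0+0+0+0+0+0+0+0+0+1+0+0+0+0+0 mod 2 = 1
  c[26] = d·G[:,26] = (11101011111101111111100111)·(00000000000000000000010000) mod 2 = 0+0+0+0+0+0+0+0+0+0+0+0+0+0+0+0+0+0+0+0+0+0+0+0+0+0 mod 2 = 0
  c[27] = d·G[:,27] = (11101011111101111111100111)·(00000000000000000000001000) mod 2 = 0+0+0+0+0+0+0+0+0+0+0+0+0+0+0+0+0+0+0+0+0+0+0+0+0+0 mod 2 = 0
  c[28] = d·G[:,28] = (11101011111101111111100111)·(00000000000000000000000100) mod 2 = 0+0+0+0+0+0+0+0+0+0+0+0+0+0+0+0+0+0+0+0+0+0+0+1+0+0 mod 2 = 1
  c[29] = d·G[:,29] = (11101011111101111111100111)·(00000000000000000000000010) mod 2 = 0+0+0+0+0+0+0+0+0+0+0+0+0+0+0+0+0+0+0+0+0+0+0+0+1+0 mod 2 = 1
  c[30] = d·G[:,30] = (11101011111101111111100111)·(00000000000000000000000001) mod 2 = 0+0+0+0+0+0+0+0+0+0+0+0+0+0+0+0+0+0+0+0+0+0+0+0+0+1 mod 2 = 1
Codeword = 1111110010111110101111111100111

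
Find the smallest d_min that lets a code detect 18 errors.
Detecting e errors requires d_min ≥ e + 1 = 18 + 1 = 19.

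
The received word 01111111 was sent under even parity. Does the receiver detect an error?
Sum of received bits: 0+1+1+1+1+1+1+1 = 7; 7 mod 2 = 1. Result is 1 ≠ 0 → error detected.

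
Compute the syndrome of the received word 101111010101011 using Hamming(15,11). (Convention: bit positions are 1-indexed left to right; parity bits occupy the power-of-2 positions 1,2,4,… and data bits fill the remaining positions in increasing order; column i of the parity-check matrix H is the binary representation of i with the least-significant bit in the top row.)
Syndrome s = H · r^T (mod 2), r = 101111010101011:
  s[0] = (101010101010101)·(101111010101011) mod 2 = 1+0+1+0+1+0+0+0+0+0+0+0+0+0+1 mod 2 = 0
  s[1] = (011001100110011)·(101111010101011) mod 2 = 0+0+1+0+0+1+0+0+0+1+0+0+0+1+1 mod 2 = 1
  s[2] = (000111100001111)·(101111010101011) mod 2 = 0+0+0+1+1+1+0+0+0+0+0+1+0+1+1 mod 2 = 0
  s[3] = (000000011111111)·(101111010101011) mod 2 = 0+0+0+0+0+0+0+1+0+1+0+1+0+1+1 mod 2 = 1
Syndrome = 0101
Non-zero syndrome: error at position 10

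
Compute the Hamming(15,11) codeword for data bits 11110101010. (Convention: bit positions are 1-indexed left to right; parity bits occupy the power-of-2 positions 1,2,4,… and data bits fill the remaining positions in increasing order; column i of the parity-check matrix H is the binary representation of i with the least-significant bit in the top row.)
Codeword c = d · G (mod 2), d = 11110101010:
  c[0] = d·G[:,0] = (11110101010)·(11011010101) mod 2 = 1+1+0+1+0+0+0+0+0+0+0 mod 2 = 1
  c[1] = d·G[:,1] = (11110101010)·(10110110011) mod 2 = 1+0+1+1+0+1+0+0+0+1+0 mod 2 = 1
  c[2] = d·G[:,2] = (11110101010)·(10000000000) mod 2 = 1+0+0+0+0+0+0+0+0+0+0 mod 2 = 1
  c[3] = d·G[:,3] = (11110101010)·(01110001111) mod 2 = 0+1+1+1+0+0+0+1+0+1+0 mod 2 = 1
  c[4] = d·G[:,4] = (11110101010)·(01000000000) mod 2 = 0+1+0+0+0+0+0+0+0+0+0 mod 2 = 1
  c[5] = d·G[:,5] = (11110101010)·(00100000000) mod 2 = 0+0+1+0+0+0+0+0+0+0+0 mod 2 = 1
  c[6] = d·G[:,6] = (11110101010)·(00010000000) mod 2 = 0+0+0+1+0+0+0+0+0+0+0 mod 2 = 1
  c[7] = d·G[:,7] = (11110101010)·(00001111111) mod 2 = 0+0+0+0+0+1+0+1+0+1+0 mod 2 = 1
  c[8] = d·G[:,8] = (11110101010)·(00001000000) mod 2 = 0+0+0+0+0+0+0+0+0+0+0 mod 2 = 0
  c[9] = d·G[:,9] = (11110101010)·(00000100000) mod 2 = 0+0+0+0+0+1+0+0+0+0+0 mod 2 = 1
  c[10] = d·G[:,10] = (11110101010)·(00000010000) mod 2 = 0+0+0+0+0+0+0+0+0+0+0 mod 2 = 0
  c[11] = d·G[:,11] = (11110101010)·(00000001000) mod 2 = 0+0+0+0+0+0+0+1+0+0+0 mod 2 = 1
  c[12] = d·G[:,12] = (11110101010)·(00000000100) mod 2 = 0+0+0+0+0+0+0+0+0+0+0 mod 2 = 0
  c[13] = d·G[:,13] = (11110101010)·(00000000010) mod 2 = 0+0+0+0+0+0+0+0+0+1+0 mod 2 = 1
  c[14] = d·G[:,14] = (11110101010)·(00000000001) mod 2 = 0+0+0+0+0+0+0+0+0+0+0 mod 2 = 0
Codeword = 111111110101010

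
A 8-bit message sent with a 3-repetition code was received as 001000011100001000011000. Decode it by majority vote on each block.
Split into 3-bit blocks and majority-vote each:
  block 1 = 001: 1 ones, 2 zeros → 0
  block 2 = 000: 0 ones, 3 zeros → 0
  block 3 = 011: 2 ones, 1 zeros → 1
  block 4 = 100: 1 ones, 2 zeros → 0
  block 5 = 001: 1 ones, 2 zeros → 0
  block 6 = 000: 0 ones, 3 zeros → 0
  block 7 = 011: 2 ones, 1 zeros → 1
  block 8 = 000: 0 ones, 3 zeros → 0
Decoded = 00100010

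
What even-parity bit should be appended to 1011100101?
Sum of data bits: 1+0+1+1+1+0+0+1+0+1 = 6.
6 mod 2 = 0, so parity bit = 0.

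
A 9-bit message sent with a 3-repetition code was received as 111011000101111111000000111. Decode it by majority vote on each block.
Split into 3-bit blocks and majority-vote each:
  block 1 = 111: 3 ones, 0 zeros → 1
  block 2 = 011: 2 ones, 1 zeros → 1
  block 3 = 000: 0 ones, 3 zeros → 0
  block 4 = 101: 2 ones, 1 zeros → 1
  block 5 = 111: 3 ones, 0 zeros → 1
  block 6 = 111: 3 ones, 0 zeros → 1
  block 7 = 000: 0 ones, 3 zeros → 0
  block 8 = 000: 0 ones, 3 zeros → 0
  block 9 = 111: 3 ones, 0 zeros → 1
Decoded = 110111001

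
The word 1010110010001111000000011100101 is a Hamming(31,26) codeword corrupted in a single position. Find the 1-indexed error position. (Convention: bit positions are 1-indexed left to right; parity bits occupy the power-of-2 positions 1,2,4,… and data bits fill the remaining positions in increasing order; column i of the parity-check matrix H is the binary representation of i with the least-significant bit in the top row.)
Syndrome s = H · r^T (mod 2), r = 1010110010001111000000011100101:
  s[0] = (1010101010101010101010101010101)·(1010110010001111000000011100101) mod 2 = 1+0+1+0+1+0+0+0+1+0+0+0+1+0+1+0+0+0+0+0+0+0+0+0+1+0+0+0+1+0+1 mod 2 = 1
  s[1] = (0110011001100110011001100110011)·(1010110010001111000000011100101) mod 2 = 0+0+1+0+0+1+0+0+0+0+0+0+0+1+1+0+0+0+0+0+0+0+0+0+0+1+0+0+0+0+1 mod 2 = 0
  s[2] = (0001111000011110000111100001111)·(1010110010001111000000011100101) mod 2 = 0+0+0+0+1+1+0+0+0+0+0+0+1+1+1+0+0+0+0+0+0+0+0+0+0+0+0+0+1+0+1 mod 2 = 1
  s[3] = (0000000111111110000000011111111)·(1010110010001111000000011100101) mod 2 = 0+0+0+0+0+0+0+0+1+0+0+0+1+1+1+0+0+0+0+0+0+0+0+1+1+1+0+0+1+0+1 mod 2 = 1
  s[4] = (0000000000000001111111111111111)·(1010110010001111000000011100101) mod 2 = 0+0+0+0+0+0+0+0+0+0+0+0+0+0+0+1+0+0+0+0+0+0+0+1+1+1+0+0+1+0+1 mod 2 = 0
Syndrome = 10110
Column i of H is the binary representation of i, so the syndrome is the binary index of the flipped bit.
Read s = 10110 with s[0] as LSB: 1·2^0 + 0·2^1 + 1·2^2 + 1·2^3 + 0·2^4 = 13.
Error is at bit position 13.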